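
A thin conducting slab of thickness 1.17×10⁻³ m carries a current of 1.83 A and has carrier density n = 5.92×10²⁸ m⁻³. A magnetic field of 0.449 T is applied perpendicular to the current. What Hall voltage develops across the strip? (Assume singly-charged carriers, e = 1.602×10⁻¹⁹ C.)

V_H = IB/(n e t).
V_H = (1.83)(0.449)/((5.92×10²⁸)(1.602×10⁻¹⁹)(1.17×10⁻³)) ≈ 7.41×10⁻⁸ V.

V_H ≈ 7.41×10⁻⁸ V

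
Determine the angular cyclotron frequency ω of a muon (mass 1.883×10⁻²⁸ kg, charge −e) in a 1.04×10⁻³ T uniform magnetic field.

ω ≈ 8.85×10⁵ rad/s

ω = |q|B/m.
ω = (1.602×10⁻¹⁹)(1.04×10⁻³)/1.883×10⁻²⁸ ≈ 8.85×10⁵ rad/s.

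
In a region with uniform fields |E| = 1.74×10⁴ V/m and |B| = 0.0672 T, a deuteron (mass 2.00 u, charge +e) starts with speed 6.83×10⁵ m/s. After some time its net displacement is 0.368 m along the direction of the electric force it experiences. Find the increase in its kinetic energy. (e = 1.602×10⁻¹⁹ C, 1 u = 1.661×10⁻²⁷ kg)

ΔKE ≈ 1.03×10⁻¹⁵ J

The magnetic force is always ⟂ v and does no work; only the electric force changes KE.
ΔKE = F_E · d = |q|E d = (1.602×10⁻¹⁹)(1.74×10⁴)(0.368) ≈ 1.03×10⁻¹⁵ J.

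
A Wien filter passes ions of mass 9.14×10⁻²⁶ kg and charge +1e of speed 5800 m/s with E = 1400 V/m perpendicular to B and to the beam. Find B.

B = 0.24 T

Balance of forces in the selector: qE = qvB ⇒ B = E/v.
B = 1400/5800 = 0.24 T.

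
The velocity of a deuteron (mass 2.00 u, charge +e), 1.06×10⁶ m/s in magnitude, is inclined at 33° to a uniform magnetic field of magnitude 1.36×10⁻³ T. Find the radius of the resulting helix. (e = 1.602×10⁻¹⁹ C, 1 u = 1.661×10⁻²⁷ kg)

v⊥ = v sinθ = 1.06×10⁶·sin33° ≈ 5.773×10⁵ m/s.
r = m v⊥/(|q|B) = (3.322×10⁻²⁷)(5.773×10⁵)/((1.602×10⁻¹⁹)(1.36×10⁻³)) ≈ 8.80 m.

r ≈ 8.80 m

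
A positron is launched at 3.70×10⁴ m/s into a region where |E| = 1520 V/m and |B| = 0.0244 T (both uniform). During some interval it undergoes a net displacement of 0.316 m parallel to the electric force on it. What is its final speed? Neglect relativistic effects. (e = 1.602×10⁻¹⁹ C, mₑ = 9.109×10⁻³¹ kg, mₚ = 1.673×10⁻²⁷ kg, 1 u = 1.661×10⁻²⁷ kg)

v_f ≈ 1.30×10⁷ m/s

B does no work; ΔKE = |q|E d.
½mv_f² = ½mv₀² + |q|Ed = ½(9.109×10⁻³¹)(3.70×10⁴)² + (1.602×10⁻¹⁹)(1520)(0.316) ≈ 6.235×10⁻²² J + 7.695×10⁻¹⁷ J ≈ 7.695×10⁻¹⁷ J.
v_f = √(2·7.695×10⁻¹⁷/9.109×10⁻³¹) ≈ 1.30×10⁷ m/s.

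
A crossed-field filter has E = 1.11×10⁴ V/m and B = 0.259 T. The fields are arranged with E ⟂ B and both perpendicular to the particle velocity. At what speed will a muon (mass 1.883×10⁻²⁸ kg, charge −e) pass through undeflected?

v = 4.29×10⁴ m/s

Zero net Lorentz force requires |qE| = |q v×B|, i.e. E = vB.
v = E/B = 1.11×10⁴/0.259 = 4.29×10⁴ m/s.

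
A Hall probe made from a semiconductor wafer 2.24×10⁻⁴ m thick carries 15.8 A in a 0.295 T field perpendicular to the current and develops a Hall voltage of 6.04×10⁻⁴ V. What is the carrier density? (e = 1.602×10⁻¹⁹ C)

From V_H = IB/(n e t), n = IB/(V_H e t).
n = (15.8)(0.295)/((6.04×10⁻⁴)(1.602×10⁻¹⁹)(2.24×10⁻⁴)) ≈ 2.15×10²⁶ m⁻³.

n ≈ 2.15×10²⁶ m⁻³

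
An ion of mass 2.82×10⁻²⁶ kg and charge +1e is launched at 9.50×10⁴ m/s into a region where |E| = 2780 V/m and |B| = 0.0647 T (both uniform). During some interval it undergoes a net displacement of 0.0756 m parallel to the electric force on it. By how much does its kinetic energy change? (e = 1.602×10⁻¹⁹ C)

The magnetic force is always ⟂ v and does no work; only the electric force changes KE.
ΔKE = F_E · d = |q|E d = (1.602×10⁻¹⁹)(2780)(0.0756) ≈ 3.37×10⁻¹⁷ J.

ΔKE ≈ 3.37×10⁻¹⁷ J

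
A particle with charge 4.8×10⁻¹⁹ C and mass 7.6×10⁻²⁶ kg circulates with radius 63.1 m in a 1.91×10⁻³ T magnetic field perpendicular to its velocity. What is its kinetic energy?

KE ≈ 1.37×10⁵ eV

v = |q|Br/m, then KE = ½mv² = (qBr)²/(2m).
v = (4.8×10⁻¹⁹)(1.91×10⁻³)(63.1)/7.6×10⁻²⁶ ≈ 7.612×10⁵ m/s.
KE = ½(7.6×10⁻²⁶)(7.612×10⁵)² ≈ 2.20×10⁻¹⁴ J = 1.37×10⁵ eV.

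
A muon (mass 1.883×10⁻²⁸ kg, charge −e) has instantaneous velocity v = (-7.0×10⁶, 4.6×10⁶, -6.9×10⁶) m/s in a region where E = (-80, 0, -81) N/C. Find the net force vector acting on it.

Only an electric field acts, so F = qE = (−1.602×10⁻¹⁹ C)·(-80.0, 0, -81.0) = (1.28×10⁻¹⁷, 0, 1.30×10⁻¹⁷) N.

F ≈ (1.28×10⁻¹⁷, 0, 1.30×10⁻¹⁷) N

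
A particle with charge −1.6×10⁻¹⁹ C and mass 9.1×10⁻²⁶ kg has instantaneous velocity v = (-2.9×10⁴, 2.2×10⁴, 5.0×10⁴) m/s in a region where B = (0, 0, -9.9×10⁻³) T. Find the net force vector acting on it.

v×B = (-218, -287, 0) N/C.
F = q v×B = (−1.6×10⁻¹⁹ C)·(-218, -287, 0) = (3.48×10⁻¹⁷, 4.59×10⁻¹⁷, 0) N.

F ≈ (3.48×10⁻¹⁷, 4.59×10⁻¹⁷, 0) N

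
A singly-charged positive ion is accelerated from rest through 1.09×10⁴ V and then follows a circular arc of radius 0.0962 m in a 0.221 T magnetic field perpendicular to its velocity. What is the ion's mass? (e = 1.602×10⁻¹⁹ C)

m ≈ 3.32×10⁻²⁷ kg

Combine |q|V = ½mv² and r = mv/(|q|B): eliminate v to get m = qB²r²/(2V).
m = (1.602×10⁻¹⁹)(0.221)²(0.0962)²/(2·1.09×10⁴) ≈ 3.32×10⁻²⁷ kg.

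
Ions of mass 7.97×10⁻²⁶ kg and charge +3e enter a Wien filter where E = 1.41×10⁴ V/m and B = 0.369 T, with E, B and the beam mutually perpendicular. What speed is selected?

Zero net Lorentz force requires |qE| = |q v×B|, i.e. E = vB.
v = E/B = 1.41×10⁴/0.369 = 3.82×10⁴ m/s.

v = 3.82×10⁴ m/s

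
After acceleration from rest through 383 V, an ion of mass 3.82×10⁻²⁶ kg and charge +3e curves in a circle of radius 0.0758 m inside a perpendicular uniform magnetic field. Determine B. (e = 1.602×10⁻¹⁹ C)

B ≈ 0.103 T

v = √(2|q|V/m) = √(2·4.806×10⁻¹⁹·383/3.82×10⁻²⁶) ≈ 9.817×10⁴ m/s.
B = mv/(|q|r) = (3.82×10⁻²⁶)(9.817×10⁴)/((4.806×10⁻¹⁹)(0.0758)) ≈ 0.103 T.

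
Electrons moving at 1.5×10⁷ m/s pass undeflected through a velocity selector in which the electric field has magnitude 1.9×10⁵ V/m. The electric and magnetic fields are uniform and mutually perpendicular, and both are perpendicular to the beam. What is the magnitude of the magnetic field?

Balance of forces in the selector: qE = qvB ⇒ B = E/v.
B = 1.9×10⁵/1.5×10⁷ = 0.013 T.

B = 0.013 T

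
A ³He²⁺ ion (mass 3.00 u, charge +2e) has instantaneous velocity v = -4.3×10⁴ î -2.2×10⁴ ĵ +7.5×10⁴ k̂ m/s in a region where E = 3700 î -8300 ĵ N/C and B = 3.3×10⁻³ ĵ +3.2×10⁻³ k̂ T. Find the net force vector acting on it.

F ≈ (1.08×10⁻¹⁵, -2.62×10⁻¹⁵, -4.55×10⁻¹⁷) N

v×B = (-318, 138, -142) N/C.
E + v×B = (3380, -8160, -142) N/C.
F = q(E + v×B) = (3.204×10⁻¹⁹ C)·(3380, -8160, -142) = (1.08×10⁻¹⁵, -2.62×10⁻¹⁵, -4.55×10⁻¹⁷) N.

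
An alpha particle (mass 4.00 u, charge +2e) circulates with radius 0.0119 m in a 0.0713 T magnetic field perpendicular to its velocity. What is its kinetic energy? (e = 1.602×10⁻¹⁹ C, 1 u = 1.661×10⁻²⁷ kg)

v = |q|Br/m, then KE = ½mv² = (qBr)²/(2m).
v = (3.204×10⁻¹⁹)(0.0713)(0.0119)/6.644×10⁻²⁷ ≈ 4.092×10⁴ m/s.
KE = ½(6.644×10⁻²⁷)(4.092×10⁴)² ≈ 5.56×10⁻¹⁸ J = 34.7 eV.

KE ≈ 34.7 eV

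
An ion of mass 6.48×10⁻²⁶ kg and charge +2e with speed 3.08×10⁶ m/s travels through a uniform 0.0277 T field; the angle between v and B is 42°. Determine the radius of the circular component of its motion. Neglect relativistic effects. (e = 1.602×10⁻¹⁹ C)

v⊥ = v sinθ = 3.08×10⁶·sin42° ≈ 2.061×10⁶ m/s.
r = m v⊥/(|q|B) = (6.48×10⁻²⁶)(2.061×10⁶)/((3.204×10⁻¹⁹)(0.0277)) ≈ 15.0 m.

r ≈ 15.0 m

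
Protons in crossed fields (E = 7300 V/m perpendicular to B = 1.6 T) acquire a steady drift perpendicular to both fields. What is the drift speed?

v_d ≈ 4600 m/s

In crossed fields the guiding centre drifts at v_d = |E×B|/B² = E/B, independent of charge and mass.
v_d = 7300/1.6 = 4600 m/s.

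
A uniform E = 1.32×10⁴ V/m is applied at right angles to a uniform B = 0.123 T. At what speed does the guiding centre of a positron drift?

v_d ≈ 1.07×10⁵ m/s

In crossed fields the guiding centre drifts at v_d = |E×B|/B² = E/B, independent of charge and mass.
v_d = 1.32×10⁴/0.123 = 1.07×10⁵ m/s.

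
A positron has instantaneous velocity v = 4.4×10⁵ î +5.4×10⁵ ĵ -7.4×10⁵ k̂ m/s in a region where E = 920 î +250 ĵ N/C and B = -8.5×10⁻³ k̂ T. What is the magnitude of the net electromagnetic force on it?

v×B = (-4590, 3740, 0) N/C.
E + v×B = (-3670, 3990, 0) N/C.
F = q(E + v×B) = (1.602×10⁻¹⁹ C)·(-3670, 3990, 0) = (-5.88×10⁻¹⁶, 6.39×10⁻¹⁶, 0) N.
|F| = 8.68×10⁻¹⁶ N.

|F| ≈ 8.68×10⁻¹⁶ N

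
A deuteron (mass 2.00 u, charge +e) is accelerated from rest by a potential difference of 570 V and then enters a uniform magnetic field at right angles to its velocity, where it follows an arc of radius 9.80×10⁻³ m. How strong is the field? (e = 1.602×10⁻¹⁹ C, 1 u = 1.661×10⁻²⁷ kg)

v = √(2|q|V/m) = √(2·1.602×10⁻¹⁹·570/3.322×10⁻²⁷) ≈ 2.345×10⁵ m/s.
B = mv/(|q|r) = (3.322×10⁻²⁷)(2.345×10⁵)/((1.602×10⁻¹⁹)(9.80×10⁻³)) ≈ 0.496 T.

B ≈ 0.496 T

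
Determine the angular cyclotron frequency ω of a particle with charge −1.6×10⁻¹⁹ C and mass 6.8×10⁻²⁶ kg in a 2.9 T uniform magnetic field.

ω ≈ 6.8×10⁶ rad/s

ω = |q|B/m.
ω = (1.6×10⁻¹⁹)(2.9)/6.8×10⁻²⁶ ≈ 6.8×10⁶ rad/s.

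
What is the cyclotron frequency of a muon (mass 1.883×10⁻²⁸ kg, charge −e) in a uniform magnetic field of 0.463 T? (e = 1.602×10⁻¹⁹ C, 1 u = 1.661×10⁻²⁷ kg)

f = |q|B/(2πm).
f = (1.602×10⁻¹⁹)(0.463)/(2π·1.883×10⁻²⁸) ≈ 6.27×10⁷ Hz.

f ≈ 6.27×10⁷ Hz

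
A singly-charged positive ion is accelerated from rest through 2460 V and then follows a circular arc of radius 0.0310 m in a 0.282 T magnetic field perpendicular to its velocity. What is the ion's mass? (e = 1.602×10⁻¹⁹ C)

m ≈ 2.49×10⁻²⁷ kg

Combine |q|V = ½mv² and r = mv/(|q|B): eliminate v to get m = qB²r²/(2V).
m = (1.602×10⁻¹⁹)(0.282)²(0.0310)²/(2·2460) ≈ 2.49×10⁻²⁷ kg.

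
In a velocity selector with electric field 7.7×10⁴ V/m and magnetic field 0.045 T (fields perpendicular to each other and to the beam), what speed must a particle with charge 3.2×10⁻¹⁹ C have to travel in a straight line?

For undeflected motion the electric and magnetic forces balance: qE = qvB.
v = E/B = 7.7×10⁴/0.045 = 1.7×10⁶ m/s.

v = 1.7×10⁶ m/s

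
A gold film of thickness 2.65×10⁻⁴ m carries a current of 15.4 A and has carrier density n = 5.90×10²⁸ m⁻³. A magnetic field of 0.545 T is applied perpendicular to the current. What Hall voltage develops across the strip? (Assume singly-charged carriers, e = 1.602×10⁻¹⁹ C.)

V_H ≈ 3.35×10⁻⁶ V

V_H = IB/(n e t).
V_H = (15.4)(0.545)/((5.90×10²⁸)(1.602×10⁻¹⁹)(2.65×10⁻⁴)) ≈ 3.35×10⁻⁶ V.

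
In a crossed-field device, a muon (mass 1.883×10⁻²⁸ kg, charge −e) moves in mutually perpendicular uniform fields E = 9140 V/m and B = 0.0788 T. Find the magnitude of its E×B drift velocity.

The steady drift has the magnetic force balancing the electric force, so v_d = E/B.
v_d = 9140/0.0788 = 1.16×10⁵ m/s.

v_d ≈ 1.16×10⁵ m/s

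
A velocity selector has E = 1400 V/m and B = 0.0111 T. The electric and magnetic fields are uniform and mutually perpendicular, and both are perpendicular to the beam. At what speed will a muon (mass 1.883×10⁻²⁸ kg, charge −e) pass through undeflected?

v = 1.26×10⁵ m/s

For undeflected motion the electric and magnetic forces balance: qE = qvB.
v = E/B = 1400/0.0111 = 1.26×10⁵ m/s.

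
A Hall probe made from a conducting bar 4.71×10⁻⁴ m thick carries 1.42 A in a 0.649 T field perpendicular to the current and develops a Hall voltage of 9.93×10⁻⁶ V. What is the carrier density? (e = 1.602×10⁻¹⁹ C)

From V_H = IB/(n e t), n = IB/(V_H e t).
n = (1.42)(0.649)/((9.93×10⁻⁶)(1.602×10⁻¹⁹)(4.71×10⁻⁴)) ≈ 1.23×10²⁷ m⁻³.

n ≈ 1.23×10²⁷ m⁻³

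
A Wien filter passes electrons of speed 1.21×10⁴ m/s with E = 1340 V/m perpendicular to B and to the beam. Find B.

B = 0.111 T

Balance of forces in the selector: qE = qvB ⇒ B = E/v.
B = 1340/1.21×10⁴ = 0.111 T.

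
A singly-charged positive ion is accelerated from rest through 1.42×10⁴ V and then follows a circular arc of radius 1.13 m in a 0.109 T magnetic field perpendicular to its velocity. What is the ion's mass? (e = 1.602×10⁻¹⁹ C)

Combine |q|V = ½mv² and r = mv/(|q|B): eliminate v to get m = qB²r²/(2V).
m = (1.602×10⁻¹⁹)(0.109)²(1.13)²/(2·1.42×10⁴) ≈ 8.56×10⁻²⁶ kg.

m ≈ 8.56×10⁻²⁶ kg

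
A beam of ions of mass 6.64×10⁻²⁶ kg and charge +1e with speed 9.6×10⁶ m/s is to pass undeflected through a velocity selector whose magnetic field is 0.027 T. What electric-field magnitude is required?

For straight-line motion qE = qvB, so E = vB.
E = 9.6×10⁶ × 0.027 = 2.6×10⁵ V/m.

E = 2.6×10⁵ V/m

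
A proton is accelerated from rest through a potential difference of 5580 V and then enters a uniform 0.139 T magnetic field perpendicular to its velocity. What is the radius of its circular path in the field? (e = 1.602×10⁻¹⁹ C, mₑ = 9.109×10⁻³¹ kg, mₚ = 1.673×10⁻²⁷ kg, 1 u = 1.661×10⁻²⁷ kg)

Acceleration: |q|V = ½mv² ⇒ v = √(2|q|V/m) = √(2·1.602×10⁻¹⁹·5580/1.673×10⁻²⁷) ≈ 1.034×10⁶ m/s.
In the field: r = mv/(|q|B) = (1.673×10⁻²⁷)(1.034×10⁶)/((1.602×10⁻¹⁹)(0.139)) ≈ 0.0777 m.

r ≈ 0.0777 m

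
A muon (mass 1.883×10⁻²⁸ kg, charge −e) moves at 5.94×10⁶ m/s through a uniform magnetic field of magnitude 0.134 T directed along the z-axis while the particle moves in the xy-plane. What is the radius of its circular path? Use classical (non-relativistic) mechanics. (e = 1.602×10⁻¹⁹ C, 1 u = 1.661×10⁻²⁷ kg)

r ≈ 0.0521 m

The magnetic force provides the centripetal force: |q|vB = mv²/r.
r = mv/(|q|B) = (1.883×10⁻²⁸)(5.94×10⁶)/((1.602×10⁻¹⁹)(0.134)) ≈ 0.0521 m.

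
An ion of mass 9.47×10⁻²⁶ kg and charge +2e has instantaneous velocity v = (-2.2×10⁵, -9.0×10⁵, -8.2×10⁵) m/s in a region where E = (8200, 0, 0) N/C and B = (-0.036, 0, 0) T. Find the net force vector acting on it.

v×B = (0, 2.95×10⁴, -3.24×10⁴) N/C.
E + v×B = (8200, 2.95×10⁴, -3.24×10⁴) N/C.
F = q(E + v×B) = (3.204×10⁻¹⁹ C)·(8200, 2.95×10⁴, -3.24×10⁴) = (2.63×10⁻¹⁵, 9.46×10⁻¹⁵, -1.04×10⁻¹⁴) N.

F ≈ (2.63×10⁻¹⁵, 9.46×10⁻¹⁵, -1.04×10⁻¹⁴) N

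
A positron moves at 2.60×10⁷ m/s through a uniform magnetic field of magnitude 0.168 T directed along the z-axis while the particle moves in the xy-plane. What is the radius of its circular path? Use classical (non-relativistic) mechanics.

The magnetic force provides the centripetal force: |q|vB = mv²/r.
r = mv/(|q|B) = (9.109×10⁻³¹)(2.60×10⁷)/((1.602×10⁻¹⁹)(0.168)) ≈ 8.80×10⁻⁴ m.

r ≈ 8.80×10⁻⁴ m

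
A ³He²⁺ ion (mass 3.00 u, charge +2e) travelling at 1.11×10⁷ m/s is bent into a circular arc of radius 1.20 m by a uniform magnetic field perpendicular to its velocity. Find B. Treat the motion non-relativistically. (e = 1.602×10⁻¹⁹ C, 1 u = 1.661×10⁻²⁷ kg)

From |q|vB = mv²/r, B = mv/(|q|r).
B = (4.983×10⁻²⁷)(1.11×10⁷)/((3.204×10⁻¹⁹)(1.20)) ≈ 0.144 T.

B ≈ 0.144 T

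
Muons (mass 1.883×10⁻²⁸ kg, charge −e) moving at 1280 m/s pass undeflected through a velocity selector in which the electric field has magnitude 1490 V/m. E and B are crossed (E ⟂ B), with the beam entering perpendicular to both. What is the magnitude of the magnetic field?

Balance of forces in the selector: qE = qvB ⇒ B = E/v.
B = 1490/1280 = 1.16 T.

B = 1.16 T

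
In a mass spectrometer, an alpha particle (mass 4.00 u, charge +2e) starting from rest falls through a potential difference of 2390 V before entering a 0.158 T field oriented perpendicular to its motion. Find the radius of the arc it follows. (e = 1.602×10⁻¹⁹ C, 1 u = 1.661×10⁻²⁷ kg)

r ≈ 0.0630 m

Acceleration: |q|V = ½mv² ⇒ v = √(2|q|V/m) = √(2·3.204×10⁻¹⁹·2390/6.644×10⁻²⁷) ≈ 4.801×10⁵ m/s.
In the field: r = mv/(|q|B) = (6.644×10⁻²⁷)(4.801×10⁵)/((3.204×10⁻¹⁹)(0.158)) ≈ 0.0630 m.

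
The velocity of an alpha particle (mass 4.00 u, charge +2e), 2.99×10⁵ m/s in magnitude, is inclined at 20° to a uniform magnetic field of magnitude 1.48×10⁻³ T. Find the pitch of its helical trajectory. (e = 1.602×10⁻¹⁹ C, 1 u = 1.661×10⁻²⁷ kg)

v∥ = v cosθ = 2.99×10⁵·cos20° ≈ 2.810×10⁵ m/s.
T = 2πm/(|q|B) = 2π(6.644×10⁻²⁷)/((3.204×10⁻¹⁹)(1.48×10⁻³)) ≈ 8.803×10⁻⁵ s.
pitch = v∥ T = (2.810×10⁵)(8.803×10⁻⁵) ≈ 24.7 m.

p ≈ 24.7 m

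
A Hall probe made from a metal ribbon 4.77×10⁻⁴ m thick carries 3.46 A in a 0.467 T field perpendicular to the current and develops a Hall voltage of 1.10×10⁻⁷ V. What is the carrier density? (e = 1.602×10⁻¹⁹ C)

From V_H = IB/(n e t), n = IB/(V_H e t).
n = (3.46)(0.467)/((1.10×10⁻⁷)(1.602×10⁻¹⁹)(4.77×10⁻⁴)) ≈ 1.92×10²⁹ m⁻³.

n ≈ 1.92×10²⁹ m⁻³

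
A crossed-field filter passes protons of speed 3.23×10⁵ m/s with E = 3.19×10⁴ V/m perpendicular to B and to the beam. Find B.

Balance of forces in the selector: qE = qvB ⇒ B = E/v.
B = 3.19×10⁴/3.23×10⁵ = 0.0988 T.

B = 0.0988 T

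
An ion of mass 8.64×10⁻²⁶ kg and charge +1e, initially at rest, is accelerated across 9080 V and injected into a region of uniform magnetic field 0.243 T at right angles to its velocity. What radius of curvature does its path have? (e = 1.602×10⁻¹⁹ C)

r ≈ 0.407 m

Acceleration: |q|V = ½mv² ⇒ v = √(2|q|V/m) = √(2·1.602×10⁻¹⁹·9080/8.64×10⁻²⁶) ≈ 1.835×10⁵ m/s.
In the field: r = mv/(|q|B) = (8.64×10⁻²⁶)(1.835×10⁵)/((1.602×10⁻¹⁹)(0.243)) ≈ 0.407 m.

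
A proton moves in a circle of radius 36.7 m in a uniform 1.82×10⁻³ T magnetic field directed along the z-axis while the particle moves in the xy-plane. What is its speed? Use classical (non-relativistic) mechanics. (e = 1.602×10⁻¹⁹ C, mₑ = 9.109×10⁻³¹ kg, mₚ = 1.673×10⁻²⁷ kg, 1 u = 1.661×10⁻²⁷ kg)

v ≈ 6.40×10⁶ m/s

From |q|vB = mv²/r, v = |q|Br/m.
v = (1.602×10⁻¹⁹)(1.82×10⁻³)(36.7)/1.673×10⁻²⁷ ≈ 6.40×10⁶ m/s.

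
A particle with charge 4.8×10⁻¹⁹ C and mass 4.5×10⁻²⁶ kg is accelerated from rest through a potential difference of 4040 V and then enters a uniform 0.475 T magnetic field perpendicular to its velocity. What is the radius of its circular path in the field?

r ≈ 0.0579 m

Acceleration: |q|V = ½mv² ⇒ v = √(2|q|V/m) = √(2·4.8×10⁻¹⁹·4040/4.5×10⁻²⁶) ≈ 2.936×10⁵ m/s.
In the field: r = mv/(|q|B) = (4.5×10⁻²⁶)(2.936×10⁵)/((4.8×10⁻¹⁹)(0.475)) ≈ 0.0579 m.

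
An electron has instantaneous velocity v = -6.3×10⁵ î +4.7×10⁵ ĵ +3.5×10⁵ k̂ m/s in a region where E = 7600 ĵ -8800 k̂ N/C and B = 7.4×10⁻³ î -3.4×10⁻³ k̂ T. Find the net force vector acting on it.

F ≈ (2.56×10⁻¹⁶, -1.29×10⁻¹⁵, 1.97×10⁻¹⁵) N

v×B = (-1600, 448, -3480) N/C.
E + v×B = (-1600, 8050, -1.23×10⁴) N/C.
F = q(E + v×B) = (−1.602×10⁻¹⁹ C)·(-1600, 8050, -1.23×10⁴) = (2.56×10⁻¹⁶, -1.29×10⁻¹⁵, 1.97×10⁻¹⁵) N.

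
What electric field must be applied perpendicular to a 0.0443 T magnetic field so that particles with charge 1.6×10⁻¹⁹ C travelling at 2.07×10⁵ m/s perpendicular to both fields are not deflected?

For straight-line motion qE = qvB, so E = vB.
E = 2.07×10⁵ × 0.0443 = 9170 V/m.

E = 9170 V/m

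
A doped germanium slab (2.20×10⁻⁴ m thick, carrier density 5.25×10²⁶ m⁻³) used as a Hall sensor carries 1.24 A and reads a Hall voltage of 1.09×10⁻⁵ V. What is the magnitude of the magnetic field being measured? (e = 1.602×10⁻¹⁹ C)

From V_H = IB/(n e t), B = V_H n e t / I.
B = (1.09×10⁻⁵)(5.25×10²⁶)(1.602×10⁻¹⁹)(2.20×10⁻⁴)/1.24 ≈ 0.163 T.

B ≈ 0.163 T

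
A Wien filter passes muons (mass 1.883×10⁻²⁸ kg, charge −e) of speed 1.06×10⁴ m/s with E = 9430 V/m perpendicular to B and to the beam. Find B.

B = 0.890 T

Balance of forces in the selector: qE = qvB ⇒ B = E/v.
B = 9430/1.06×10⁴ = 0.890 T.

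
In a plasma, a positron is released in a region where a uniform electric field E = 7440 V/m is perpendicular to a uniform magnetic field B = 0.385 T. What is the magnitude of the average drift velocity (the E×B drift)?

In crossed fields the guiding centre drifts at v_d = |E×B|/B² = E/B, independent of charge and mass.
v_d = 7440/0.385 = 1.93×10⁴ m/s.

v_d ≈ 1.93×10⁴ m/s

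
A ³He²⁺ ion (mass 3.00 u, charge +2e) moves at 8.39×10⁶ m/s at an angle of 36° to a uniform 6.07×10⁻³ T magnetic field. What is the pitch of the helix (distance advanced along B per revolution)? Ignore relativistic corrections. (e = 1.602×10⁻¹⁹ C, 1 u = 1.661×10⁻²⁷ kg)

v∥ = v cosθ = 8.39×10⁶·cos36° ≈ 6.788×10⁶ m/s.
T = 2πm/(|q|B) = 2π(4.983×10⁻²⁷)/((3.204×10⁻¹⁹)(6.07×10⁻³)) ≈ 1.610×10⁻⁵ s.
pitch = v∥ T = (6.788×10⁶)(1.610×10⁻⁵) ≈ 109 m.

p ≈ 109 m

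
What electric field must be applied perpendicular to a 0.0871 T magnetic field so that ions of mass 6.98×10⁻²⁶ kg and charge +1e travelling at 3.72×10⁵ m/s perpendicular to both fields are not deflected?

E = 3.24×10⁴ V/m

For straight-line motion qE = qvB, so E = vB.
E = 3.72×10⁵ × 0.0871 = 3.24×10⁴ V/m.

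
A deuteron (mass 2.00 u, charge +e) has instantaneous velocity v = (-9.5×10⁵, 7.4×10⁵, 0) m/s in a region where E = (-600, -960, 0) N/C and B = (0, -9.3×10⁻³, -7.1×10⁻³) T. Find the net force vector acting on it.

v×B = (-5250, -6740, 8840) N/C.
E + v×B = (-5850, -7700, 8840) N/C.
F = q(E + v×B) = (1.602×10⁻¹⁹ C)·(-5850, -7700, 8840) = (-9.38×10⁻¹⁶, -1.23×10⁻¹⁵, 1.42×10⁻¹⁵) N.

F ≈ (-9.38×10⁻¹⁶, -1.23×10⁻¹⁵, 1.42×10⁻¹⁵) N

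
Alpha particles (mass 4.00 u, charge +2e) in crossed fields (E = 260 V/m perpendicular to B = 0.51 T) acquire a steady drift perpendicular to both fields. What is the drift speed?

The steady drift has the magnetic force balancing the electric force, so v_d = E/B.
v_d = 260/0.51 = 510 m/s.

v_d ≈ 510 m/s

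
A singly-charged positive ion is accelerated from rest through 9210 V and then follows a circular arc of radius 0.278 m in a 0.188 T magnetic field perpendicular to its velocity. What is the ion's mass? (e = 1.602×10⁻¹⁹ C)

m ≈ 2.38×10⁻²⁶ kg

Combine |q|V = ½mv² and r = mv/(|q|B): eliminate v to get m = qB²r²/(2V).
m = (1.602×10⁻¹⁹)(0.188)²(0.278)²/(2·9210) ≈ 2.38×10⁻²⁶ kg.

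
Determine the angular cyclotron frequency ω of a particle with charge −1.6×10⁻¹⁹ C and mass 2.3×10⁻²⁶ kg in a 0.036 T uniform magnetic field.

ω ≈ 2.5×10⁵ rad/s

ω = |q|B/m.
ω = (1.6×10⁻¹⁹)(0.036)/2.3×10⁻²⁶ ≈ 2.5×10⁵ rad/s.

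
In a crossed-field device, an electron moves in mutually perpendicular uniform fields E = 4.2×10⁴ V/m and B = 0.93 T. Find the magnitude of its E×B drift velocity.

v_d ≈ 4.5×10⁴ m/s

The steady drift has the magnetic force balancing the electric force, so v_d = E/B.
v_d = 4.2×10⁴/0.93 = 4.5×10⁴ m/s.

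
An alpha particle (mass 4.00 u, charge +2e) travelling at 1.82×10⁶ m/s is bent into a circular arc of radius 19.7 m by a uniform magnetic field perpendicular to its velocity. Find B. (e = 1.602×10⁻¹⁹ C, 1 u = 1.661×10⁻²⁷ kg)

From |q|vB = mv²/r, B = mv/(|q|r).
B = (6.644×10⁻²⁷)(1.82×10⁶)/((3.204×10⁻¹⁹)(19.7)) ≈ 1.92×10⁻³ T.

B ≈ 1.92×10⁻³ T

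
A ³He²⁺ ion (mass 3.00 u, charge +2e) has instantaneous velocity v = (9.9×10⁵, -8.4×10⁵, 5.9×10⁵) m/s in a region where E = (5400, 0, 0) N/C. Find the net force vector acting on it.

Only an electric field acts, so F = qE = (3.204×10⁻¹⁹ C)·(5400, 0, 0) = (1.73×10⁻¹⁵, 0, 0) N.

F ≈ (1.73×10⁻¹⁵, 0, 0) N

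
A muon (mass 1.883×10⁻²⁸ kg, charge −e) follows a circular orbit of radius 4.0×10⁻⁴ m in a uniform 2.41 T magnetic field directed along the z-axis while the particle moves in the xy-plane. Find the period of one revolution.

The cyclotron period depends only on m, q, B: T = 2πm/(|q|B).
T = 2π(1.883×10⁻²⁸)/((1.602×10⁻¹⁹)(2.41)) ≈ 3.06×10⁻⁹ s.

T ≈ 3.06×10⁻⁹ s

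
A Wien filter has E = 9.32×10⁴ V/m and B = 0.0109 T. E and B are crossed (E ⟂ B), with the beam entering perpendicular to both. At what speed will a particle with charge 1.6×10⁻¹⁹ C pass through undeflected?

v = 8.55×10⁶ m/s

Zero net Lorentz force requires |qE| = |q v×B|, i.e. E = vB.
v = E/B = 9.32×10⁴/0.0109 = 8.55×10⁶ m/s.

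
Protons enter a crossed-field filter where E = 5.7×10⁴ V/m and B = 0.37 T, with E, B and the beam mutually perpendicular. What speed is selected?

Straight-line motion ⇒ electric and magnetic forces cancel, so E = vB.
v = E/B = 5.7×10⁴/0.37 = 1.5×10⁵ m/s.

v = 1.5×10⁵ m/s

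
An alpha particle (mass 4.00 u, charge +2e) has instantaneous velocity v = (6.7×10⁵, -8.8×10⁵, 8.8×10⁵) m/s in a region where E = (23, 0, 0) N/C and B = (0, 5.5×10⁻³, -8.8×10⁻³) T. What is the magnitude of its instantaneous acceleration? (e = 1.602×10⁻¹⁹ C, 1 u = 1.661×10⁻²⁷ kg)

|a| ≈ 3.64×10¹¹ m/s²

v×B = (2900, 5900, 3680) N/C.
E + v×B = (2930, 5900, 3680) N/C.
F = q(E + v×B) = (3.204×10⁻¹⁹ C)·(2930, 5900, 3680) = (9.38×10⁻¹⁶, 1.89×10⁻¹⁵, 1.18×10⁻¹⁵) N.
|a| = |F|/m = 2.417×10⁻¹⁵/6.644×10⁻²⁷ ≈ 3.64×10¹¹ m/s².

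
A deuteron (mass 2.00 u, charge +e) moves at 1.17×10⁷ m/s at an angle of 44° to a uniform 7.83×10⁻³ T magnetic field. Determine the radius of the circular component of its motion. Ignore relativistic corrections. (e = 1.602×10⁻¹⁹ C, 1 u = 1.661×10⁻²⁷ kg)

v⊥ = v sinθ = 1.17×10⁷·sin44° ≈ 8.128×10⁶ m/s.
r = m v⊥/(|q|B) = (3.322×10⁻²⁷)(8.128×10⁶)/((1.602×10⁻¹⁹)(7.83×10⁻³)) ≈ 21.5 m.

r ≈ 21.5 m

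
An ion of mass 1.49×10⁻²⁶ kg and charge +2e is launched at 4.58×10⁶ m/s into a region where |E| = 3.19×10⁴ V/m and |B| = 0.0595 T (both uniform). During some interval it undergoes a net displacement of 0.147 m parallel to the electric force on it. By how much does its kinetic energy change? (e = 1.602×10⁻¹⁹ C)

ΔKE ≈ 1.50×10⁻¹⁵ J

The magnetic force is always ⟂ v and does no work; only the electric force changes KE.
ΔKE = F_E · d = |q|E d = (3.204×10⁻¹⁹)(3.19×10⁴)(0.147) ≈ 1.50×10⁻¹⁵ J.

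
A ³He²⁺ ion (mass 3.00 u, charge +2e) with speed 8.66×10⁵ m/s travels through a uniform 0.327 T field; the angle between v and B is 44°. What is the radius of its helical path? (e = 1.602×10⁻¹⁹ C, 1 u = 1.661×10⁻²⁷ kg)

v⊥ = v sinθ = 8.66×10⁵·sin44° ≈ 6.016×10⁵ m/s.
r = m v⊥/(|q|B) = (4.983×10⁻²⁷)(6.016×10⁵)/((3.204×10⁻¹⁹)(0.327)) ≈ 0.0286 m.

r ≈ 0.0286 m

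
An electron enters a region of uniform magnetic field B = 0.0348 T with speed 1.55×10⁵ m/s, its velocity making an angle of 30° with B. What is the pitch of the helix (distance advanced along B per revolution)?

v∥ = v cosθ = 1.55×10⁵·cos30° ≈ 1.342×10⁵ m/s.
T = 2πm/(|q|B) = 2π(9.109×10⁻³¹)/((1.602×10⁻¹⁹)(0.0348)) ≈ 1.027×10⁻⁹ s.
pitch = v∥ T = (1.342×10⁵)(1.027×10⁻⁹) ≈ 1.38×10⁻⁴ m.

p ≈ 1.38×10⁻⁴ m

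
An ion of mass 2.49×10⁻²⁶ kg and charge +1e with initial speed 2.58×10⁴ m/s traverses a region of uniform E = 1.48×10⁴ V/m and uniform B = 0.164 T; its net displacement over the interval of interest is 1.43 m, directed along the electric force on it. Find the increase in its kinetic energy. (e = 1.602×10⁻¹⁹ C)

ΔKE ≈ 3.39×10⁻¹⁵ J

The magnetic force is always ⟂ v and does no work; only the electric force changes KE.
ΔKE = F_E · d = |q|E d = (1.602×10⁻¹⁹)(1.48×10⁴)(1.43) ≈ 3.39×10⁻¹⁵ J.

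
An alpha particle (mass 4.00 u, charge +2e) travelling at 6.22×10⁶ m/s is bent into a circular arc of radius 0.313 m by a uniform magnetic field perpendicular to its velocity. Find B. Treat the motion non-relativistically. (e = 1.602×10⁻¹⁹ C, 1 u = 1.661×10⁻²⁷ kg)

B ≈ 0.412 T

From |q|vB = mv²/r, B = mv/(|q|r).
B = (6.644×10⁻²⁷)(6.22×10⁶)/((3.204×10⁻¹⁹)(0.313)) ≈ 0.412 T.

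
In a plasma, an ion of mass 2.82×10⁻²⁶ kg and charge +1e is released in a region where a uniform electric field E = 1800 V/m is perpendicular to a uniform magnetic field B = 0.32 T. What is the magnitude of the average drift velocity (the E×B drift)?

v_d ≈ 5600 m/s

In crossed fields the guiding centre drifts at v_d = |E×B|/B² = E/B, independent of charge and mass.
v_d = 1800/0.32 = 5600 m/s.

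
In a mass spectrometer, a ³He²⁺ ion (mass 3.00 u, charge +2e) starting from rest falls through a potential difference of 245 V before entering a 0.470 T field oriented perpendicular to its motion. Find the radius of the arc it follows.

Acceleration: |q|V = ½mv² ⇒ v = √(2|q|V/m) = √(2·3.204×10⁻¹⁹·245/4.983×10⁻²⁷) ≈ 1.775×10⁵ m/s.
In the field: r = mv/(|q|B) = (4.983×10⁻²⁷)(1.775×10⁵)/((3.204×10⁻¹⁹)(0.470)) ≈ 5.87×10⁻³ m.

r ≈ 5.87×10⁻³ m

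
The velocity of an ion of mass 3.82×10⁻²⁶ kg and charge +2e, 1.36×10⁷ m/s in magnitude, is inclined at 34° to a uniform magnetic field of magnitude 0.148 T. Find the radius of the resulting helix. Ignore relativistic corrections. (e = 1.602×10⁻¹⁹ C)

r ≈ 6.13 m

v⊥ = v sinθ = 1.36×10⁷·sin34° ≈ 7.605×10⁶ m/s.
r = m v⊥/(|q|B) = (3.82×10⁻²⁶)(7.605×10⁶)/((3.204×10⁻¹⁹)(0.148)) ≈ 6.13 m.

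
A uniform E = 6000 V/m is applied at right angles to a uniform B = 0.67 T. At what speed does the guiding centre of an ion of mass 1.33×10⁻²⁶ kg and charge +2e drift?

In crossed fields the guiding centre drifts at v_d = |E×B|/B² = E/B, independent of charge and mass.
v_d = 6000/0.67 = 9000 m/s.

v_d ≈ 9000 m/s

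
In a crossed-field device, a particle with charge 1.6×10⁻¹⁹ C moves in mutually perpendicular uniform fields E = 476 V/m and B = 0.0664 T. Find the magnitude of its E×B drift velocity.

v_d ≈ 7170 m/s

The steady drift has the magnetic force balancing the electric force, so v_d = E/B.
v_d = 476/0.0664 = 7170 m/s.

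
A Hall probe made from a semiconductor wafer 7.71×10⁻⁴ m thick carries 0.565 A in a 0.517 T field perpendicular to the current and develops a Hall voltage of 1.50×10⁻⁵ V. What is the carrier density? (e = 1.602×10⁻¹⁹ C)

From V_H = IB/(n e t), n = IB/(V_H e t).
n = (0.565)(0.517)/((1.50×10⁻⁵)(1.602×10⁻¹⁹)(7.71×10⁻⁴)) ≈ 1.58×10²⁶ m⁻³.

n ≈ 1.58×10²⁶ m⁻³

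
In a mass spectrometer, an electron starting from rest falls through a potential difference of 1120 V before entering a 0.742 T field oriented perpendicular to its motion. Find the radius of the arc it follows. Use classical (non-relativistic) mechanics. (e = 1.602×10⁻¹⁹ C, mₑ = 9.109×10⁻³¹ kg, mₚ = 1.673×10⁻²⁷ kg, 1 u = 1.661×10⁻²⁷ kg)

r ≈ 1.52×10⁻⁴ m

Acceleration: |q|V = ½mv² ⇒ v = √(2|q|V/m) = √(2·1.602×10⁻¹⁹·1120/9.109×10⁻³¹) ≈ 1.985×10⁷ m/s.
In the field: r = mv/(|q|B) = (9.109×10⁻³¹)(1.985×10⁷)/((1.602×10⁻¹⁹)(0.742)) ≈ 1.52×10⁻⁴ m.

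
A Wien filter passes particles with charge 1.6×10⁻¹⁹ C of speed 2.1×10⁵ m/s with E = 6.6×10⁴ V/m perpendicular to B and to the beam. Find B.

B = 0.31 T

Balance of forces in the selector: qE = qvB ⇒ B = E/v.
B = 6.6×10⁴/2.1×10⁵ = 0.31 T.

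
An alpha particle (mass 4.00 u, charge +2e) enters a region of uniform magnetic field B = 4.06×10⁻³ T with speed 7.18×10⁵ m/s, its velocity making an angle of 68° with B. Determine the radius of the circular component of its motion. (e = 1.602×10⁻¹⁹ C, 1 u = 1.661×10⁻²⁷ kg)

v⊥ = v sinθ = 7.18×10⁵·sin68° ≈ 6.657×10⁵ m/s.
r = m v⊥/(|q|B) = (6.644×10⁻²⁷)(6.657×10⁵)/((3.204×10⁻¹⁹)(4.06×10⁻³)) ≈ 3.40 m.

r ≈ 3.40 m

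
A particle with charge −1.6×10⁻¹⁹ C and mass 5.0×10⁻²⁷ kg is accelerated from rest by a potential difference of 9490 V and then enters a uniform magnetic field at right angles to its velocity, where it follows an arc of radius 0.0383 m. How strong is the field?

B ≈ 0.636 T

v = √(2|q|V/m) = √(2·1.6×10⁻¹⁹·9490/5.0×10⁻²⁷) ≈ 7.793×10⁵ m/s.
B = mv/(|q|r) = (5.0×10⁻²⁷)(7.793×10⁵)/((1.6×10⁻¹⁹)(0.0383)) ≈ 0.636 T.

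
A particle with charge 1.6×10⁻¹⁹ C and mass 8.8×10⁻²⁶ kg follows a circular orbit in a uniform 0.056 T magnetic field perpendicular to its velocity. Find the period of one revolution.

The cyclotron period depends only on m, q, B: T = 2πm/(|q|B).
T = 2π(8.8×10⁻²⁶)/((1.6×10⁻¹⁹)(0.056)) ≈ 6.2×10⁻⁵ s.

T ≈ 6.2×10⁻⁵ s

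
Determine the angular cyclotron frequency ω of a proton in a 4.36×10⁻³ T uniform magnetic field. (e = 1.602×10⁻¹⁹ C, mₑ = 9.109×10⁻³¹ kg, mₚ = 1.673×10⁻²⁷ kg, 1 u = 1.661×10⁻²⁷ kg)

ω ≈ 4.17×10⁵ rad/s

ω = |q|B/m.
ω = (1.602×10⁻¹⁹)(4.36×10⁻³)/1.673×10⁻²⁷ ≈ 4.17×10⁵ rad/s.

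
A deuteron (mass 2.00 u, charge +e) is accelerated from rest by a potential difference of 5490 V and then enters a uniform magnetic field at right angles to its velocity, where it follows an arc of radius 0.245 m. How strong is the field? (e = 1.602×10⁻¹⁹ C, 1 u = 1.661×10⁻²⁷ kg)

v = √(2|q|V/m) = √(2·1.602×10⁻¹⁹·5490/3.322×10⁻²⁷) ≈ 7.277×10⁵ m/s.
B = mv/(|q|r) = (3.322×10⁻²⁷)(7.277×10⁵)/((1.602×10⁻¹⁹)(0.245)) ≈ 0.0616 T.

B ≈ 0.0616 T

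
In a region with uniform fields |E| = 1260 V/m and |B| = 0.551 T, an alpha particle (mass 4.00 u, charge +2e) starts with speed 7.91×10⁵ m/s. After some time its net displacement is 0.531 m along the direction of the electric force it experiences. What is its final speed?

B does no work; ΔKE = |q|E d.
½mv_f² = ½mv₀² + |q|Ed = ½(6.644×10⁻²⁷)(7.91×10⁵)² + (3.204×10⁻¹⁹)(1260)(0.531) ≈ 2.079×10⁻¹⁵ J + 2.144×10⁻¹⁶ J ≈ 2.293×10⁻¹⁵ J.
v_f = √(2·2.293×10⁻¹⁵/6.644×10⁻²⁷) ≈ 8.31×10⁵ m/s.

v_f ≈ 8.31×10⁵ m/s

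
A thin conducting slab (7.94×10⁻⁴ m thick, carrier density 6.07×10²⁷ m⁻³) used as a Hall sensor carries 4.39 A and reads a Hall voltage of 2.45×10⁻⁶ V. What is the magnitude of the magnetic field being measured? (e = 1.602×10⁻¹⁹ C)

From V_H = IB/(n e t), B = V_H n e t / I.
B = (2.45×10⁻⁶)(6.07×10²⁷)(1.602×10⁻¹⁹)(7.94×10⁻⁴)/4.39 ≈ 0.431 T.

B ≈ 0.431 T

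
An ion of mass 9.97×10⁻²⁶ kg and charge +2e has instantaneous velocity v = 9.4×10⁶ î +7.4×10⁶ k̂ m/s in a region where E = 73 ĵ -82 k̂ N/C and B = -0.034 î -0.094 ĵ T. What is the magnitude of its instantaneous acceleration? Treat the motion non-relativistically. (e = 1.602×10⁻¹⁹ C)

|a| ≈ 3.70×10¹² m/s²

v×B = (6.96×10⁵, -2.52×10⁵, -8.84×10⁵) N/C.
E + v×B = (6.96×10⁵, -2.52×10⁵, -8.84×10⁵) N/C.
F = q(E + v×B) = (3.204×10⁻¹⁹ C)·(6.96×10⁵, -2.52×10⁵, -8.84×10⁵) = (2.23×10⁻¹³, -8.06×10⁻¹⁴, -2.83×10⁻¹³) N.
|a| = |F|/m = 3.692×10⁻¹³/9.97×10⁻²⁶ ≈ 3.70×10¹² m/s².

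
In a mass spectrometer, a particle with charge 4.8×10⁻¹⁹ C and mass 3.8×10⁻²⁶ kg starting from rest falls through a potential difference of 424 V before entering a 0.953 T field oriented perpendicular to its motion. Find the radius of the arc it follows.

Acceleration: |q|V = ½mv² ⇒ v = √(2|q|V/m) = √(2·4.8×10⁻¹⁹·424/3.8×10⁻²⁶) ≈ 1.035×10⁵ m/s.
In the field: r = mv/(|q|B) = (3.8×10⁻²⁶)(1.035×10⁵)/((4.8×10⁻¹⁹)(0.953)) ≈ 8.60×10⁻³ m.

r ≈ 8.60×10⁻³ m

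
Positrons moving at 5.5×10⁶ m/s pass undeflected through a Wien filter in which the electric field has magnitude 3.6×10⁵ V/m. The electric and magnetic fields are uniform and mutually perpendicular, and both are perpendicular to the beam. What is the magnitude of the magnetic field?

Balance of forces in the selector: qE = qvB ⇒ B = E/v.
B = 3.6×10⁵/5.5×10⁶ = 0.065 T.

B = 0.065 T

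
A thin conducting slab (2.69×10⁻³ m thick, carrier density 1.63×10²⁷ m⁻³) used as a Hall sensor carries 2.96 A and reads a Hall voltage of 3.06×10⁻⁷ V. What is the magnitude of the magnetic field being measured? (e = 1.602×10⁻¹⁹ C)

From V_H = IB/(n e t), B = V_H n e t / I.
B = (3.06×10⁻⁷)(1.63×10²⁷)(1.602×10⁻¹⁹)(2.69×10⁻³)/2.96 ≈ 0.0726 T.

B ≈ 0.0726 T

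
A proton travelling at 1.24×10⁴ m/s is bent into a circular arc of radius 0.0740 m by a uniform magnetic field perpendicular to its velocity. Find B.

B ≈ 1.75×10⁻³ T

From |q|vB = mv²/r, B = mv/(|q|r).
B = (1.673×10⁻²⁷)(1.24×10⁴)/((1.602×10⁻¹⁹)(0.0740)) ≈ 1.75×10⁻³ T.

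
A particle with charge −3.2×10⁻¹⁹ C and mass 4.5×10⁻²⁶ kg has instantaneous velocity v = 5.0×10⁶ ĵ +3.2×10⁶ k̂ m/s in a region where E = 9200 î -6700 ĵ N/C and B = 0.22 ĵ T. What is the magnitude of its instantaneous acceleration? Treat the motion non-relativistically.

v×B = (-7.04×10⁵, 0, 0) N/C.
E + v×B = (-6.95×10⁵, -6700, 0) N/C.
F = q(E + v×B) = (−3.2×10⁻¹⁹ C)·(-6.95×10⁵, -6700, 0) = (2.22×10⁻¹³, 2.14×10⁻¹⁵, 0) N.
|a| = |F|/m = 2.223×10⁻¹³/4.5×10⁻²⁶ ≈ 4.94×10¹² m/s².

|a| ≈ 4.94×10¹² m/s²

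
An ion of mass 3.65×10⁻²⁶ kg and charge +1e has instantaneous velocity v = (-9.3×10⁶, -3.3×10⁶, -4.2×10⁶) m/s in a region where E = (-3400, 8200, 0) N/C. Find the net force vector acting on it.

Only an electric field acts, so F = qE = (1.602×10⁻¹⁹ C)·(-3400, 8200, 0) = (-5.45×10⁻¹⁶, 1.31×10⁻¹⁵, 0) N.

F ≈ (-5.45×10⁻¹⁶, 1.31×10⁻¹⁵, 0) N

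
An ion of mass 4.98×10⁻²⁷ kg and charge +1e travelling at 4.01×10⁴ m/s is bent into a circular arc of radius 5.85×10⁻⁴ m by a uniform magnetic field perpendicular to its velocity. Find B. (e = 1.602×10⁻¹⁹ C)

B ≈ 2.13 T

From |q|vB = mv²/r, B = mv/(|q|r).
B = (4.98×10⁻²⁷)(4.01×10⁴)/((1.602×10⁻¹⁹)(5.85×10⁻⁴)) ≈ 2.13 T.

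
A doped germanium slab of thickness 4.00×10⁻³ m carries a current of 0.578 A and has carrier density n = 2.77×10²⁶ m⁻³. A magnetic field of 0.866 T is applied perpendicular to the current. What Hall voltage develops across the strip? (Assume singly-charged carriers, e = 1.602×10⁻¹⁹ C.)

V_H = IB/(n e t).
V_H = (0.578)(0.866)/((2.77×10²⁶)(1.602×10⁻¹⁹)(4.00×10⁻³)) ≈ 2.82×10⁻⁶ V.

V_H ≈ 2.82×10⁻⁶ V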